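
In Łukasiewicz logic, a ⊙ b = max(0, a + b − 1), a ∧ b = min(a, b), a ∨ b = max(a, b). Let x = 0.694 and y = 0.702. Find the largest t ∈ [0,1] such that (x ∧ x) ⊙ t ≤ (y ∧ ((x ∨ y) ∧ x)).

1.000

x ∧ x = min(0.694, 0.694) = 0.694
So the left factor is x ∧ x = 0.694.
x ∨ y = max(0.694, 0.702) = 0.702
(x ∨ y) ∧ x = min(0.702, 0.694) = 0.694
y ∧ ((x ∨ y) ∧ x) = min(0.702, 0.694) = 0.694
So the right-hand bound is y ∧ ((x ∨ y) ∧ x) = 0.694.
The residuum of the Łukasiewicz t-norm gives the supremum: min(1, 1 − 0.694 + 0.694).
1 − 0.694 + 0.694 = 1.000, so t = min(1, 1.000) = 1.000.
Check: 0.694 ⊙ 1.000 = max(0, 0.694) = 0.694 ≤ 0.694.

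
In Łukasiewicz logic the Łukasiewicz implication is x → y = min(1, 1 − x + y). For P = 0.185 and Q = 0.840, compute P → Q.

P → Q = min(1, 1 − 0.185 + 0.840) = min(1, 1.655) = 1.000
For comparison, the Gödel implication (1 if x ≤ y else y) would give 1.000.

1.000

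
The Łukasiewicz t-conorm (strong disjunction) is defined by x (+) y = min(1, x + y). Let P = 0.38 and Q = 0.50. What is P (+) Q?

0.88

P (+) Q = min(1, 0.38 + 0.50) = min(1, 0.88) = 0.88
For comparison, the Gödel t-conorm max(x, y) would give 0.50.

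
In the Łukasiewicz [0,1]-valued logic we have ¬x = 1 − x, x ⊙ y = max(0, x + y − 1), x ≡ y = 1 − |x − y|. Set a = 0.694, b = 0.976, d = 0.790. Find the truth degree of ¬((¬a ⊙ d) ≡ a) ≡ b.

0.622

¬a = 1 − 0.694 = 0.306
¬a ⊙ d = max(0, 0.306 + 0.790 − 1) = max(0, 0.096) = 0.096
(¬a ⊙ d) ≡ a = 1 − |0.096 − 0.694| = 1 − 0.598 = 0.402
¬((¬a ⊙ d) ≡ a) = 1 − 0.402 = 0.598
¬((¬a ⊙ d) ≡ a) ≡ b = 1 − |0.598 − 0.976| = 1 − 0.378 = 0.622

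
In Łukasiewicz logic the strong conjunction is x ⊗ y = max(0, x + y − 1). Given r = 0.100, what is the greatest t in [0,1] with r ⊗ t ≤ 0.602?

1.000

The residuum of the Łukasiewicz t-norm gives the supremum: min(1, 1 − 0.100 + 0.602).
1 − 0.100 + 0.602 = 1.502, so t = min(1, 1.502) = 1.000.
Check: 0.100 ⊗ 1.000 = max(0, 0.100) = 0.100 ≤ 0.602.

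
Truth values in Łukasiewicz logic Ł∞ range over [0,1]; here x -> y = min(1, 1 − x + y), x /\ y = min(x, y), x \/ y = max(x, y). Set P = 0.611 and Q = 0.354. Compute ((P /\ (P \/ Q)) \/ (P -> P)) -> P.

0.611

P \/ Q = max(0.611, 0.354) = 0.611
P /\ (P \/ Q) = min(0.611, 0.611) = 0.611
P -> P = min(1, 1 − 0.611 + 0.611) = min(1, 1.000) = 1.000
(P /\ (P \/ Q)) \/ (P -> P) = max(0.611, 1.000) = 1.000
((P /\ (P \/ Q)) \/ (P -> P)) -> P = min(1, 1 − 1.000 + 0.611) = min(1, 0.611) = 0.611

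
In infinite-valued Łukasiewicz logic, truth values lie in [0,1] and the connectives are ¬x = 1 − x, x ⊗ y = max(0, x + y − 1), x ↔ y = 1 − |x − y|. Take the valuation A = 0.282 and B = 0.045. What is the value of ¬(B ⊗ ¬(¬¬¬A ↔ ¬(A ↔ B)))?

1.000

¬A = 1 − 0.282 = 0.718
¬¬A = 1 − 0.718 = 0.282
¬¬¬A = 1 − 0.282 = 0.718
A ↔ B = 1 − |0.282 − 0.045| = 1 − 0.237 = 0.763
¬(A ↔ B) = 1 − 0.763 = 0.237
¬¬¬A ↔ ¬(A ↔ B) = 1 − |0.718 − 0.237| = 1 − 0.481 = 0.519
¬(¬¬¬A ↔ ¬(A ↔ B)) = 1 − 0.519 = 0.481
B ⊗ ¬(¬¬¬A ↔ ¬(A ↔ B)) = max(0, 0.045 + 0.481 − 1) = max(0, -0.474) = 0.000
¬(B ⊗ ¬(¬¬¬A ↔ ¬(A ↔ B))) = 1 − 0.000 = 1.000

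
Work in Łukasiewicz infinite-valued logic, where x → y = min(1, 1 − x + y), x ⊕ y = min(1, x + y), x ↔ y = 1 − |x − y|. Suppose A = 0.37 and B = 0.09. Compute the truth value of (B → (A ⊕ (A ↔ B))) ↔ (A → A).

A ↔ B = 1 − |0.37 − 0.09| = 1 − 0.28 = 0.72
A ⊕ (A ↔ B) = min(1, 0.37 + 0.72) = min(1, 1.09) = 1.00
B → (A ⊕ (A ↔ B)) = min(1, 1 − 0.09 + 1.00) = min(1, 1.91) = 1.00
A → A = min(1, 1 − 0.37 + 0.37) = min(1, 1.00) = 1.00
(B → (A ⊕ (A ↔ B))) ↔ (A → A) = 1 − |1.00 − 1.00| = 1 − 0.00 = 1.00

1.00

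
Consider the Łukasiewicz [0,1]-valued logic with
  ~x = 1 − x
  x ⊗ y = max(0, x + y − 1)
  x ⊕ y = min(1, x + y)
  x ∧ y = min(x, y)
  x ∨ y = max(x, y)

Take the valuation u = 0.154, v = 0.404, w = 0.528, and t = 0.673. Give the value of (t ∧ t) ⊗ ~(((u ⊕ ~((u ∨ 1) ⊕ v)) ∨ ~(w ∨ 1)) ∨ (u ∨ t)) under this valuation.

0.000

t ∧ t = min(0.673, 0.673) = 0.673
u ∨ 1 = max(0.154, 1.000) = 1.000
(u ∨ 1) ⊕ v = min(1, 1.000 + 0.404) = min(1, 1.404) = 1.000
~((u ∨ 1) ⊕ v) = 1 − 1.000 = 0.000
u ⊕ ~((u ∨ 1) ⊕ v) = min(1, 0.154 + 0.000) = min(1, 0.154) = 0.154
w ∨ 1 = max(0.528, 1.000) = 1.000
~(w ∨ 1) = 1 − 1.000 = 0.000
(u ⊕ ~((u ∨ 1) ⊕ v)) ∨ ~(w ∨ 1) = max(0.154, 0.000) = 0.154
u ∨ t = max(0.154, 0.673) = 0.673
((u ⊕ ~((u ∨ 1) ⊕ v)) ∨ ~(w ∨ 1)) ∨ (u ∨ t) = max(0.154, 0.673) = 0.673
~(((u ⊕ ~((u ∨ 1) ⊕ v)) ∨ ~(w ∨ 1)) ∨ (u ∨ t)) = 1 − 0.673 = 0.327
(t ∧ t) ⊗ ~(((u ⊕ ~((u ∨ 1) ⊕ v)) ∨ ~(w ∨ 1)) ∨ (u ∨ t)) = max(0, 0.673 + 0.327 − 1) = max(0, 0.000) = 0.000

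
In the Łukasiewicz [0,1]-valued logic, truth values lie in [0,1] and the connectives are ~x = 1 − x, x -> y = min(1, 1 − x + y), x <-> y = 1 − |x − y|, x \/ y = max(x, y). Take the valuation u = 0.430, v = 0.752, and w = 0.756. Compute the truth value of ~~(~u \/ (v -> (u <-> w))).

~u = 1 − 0.430 = 0.570
u <-> w = 1 − |0.430 − 0.756| = 1 − 0.326 = 0.674
v -> (u <-> w) = min(1, 1 − 0.752 + 0.674) = min(1, 0.922) = 0.922
~u \/ (v -> (u <-> w)) = max(0.570, 0.922) = 0.922
~(~u \/ (v -> (u <-> w))) = 1 − 0.922 = 0.078
~~(~u \/ (v -> (u <-> w))) = 1 − 0.078 = 0.922

0.922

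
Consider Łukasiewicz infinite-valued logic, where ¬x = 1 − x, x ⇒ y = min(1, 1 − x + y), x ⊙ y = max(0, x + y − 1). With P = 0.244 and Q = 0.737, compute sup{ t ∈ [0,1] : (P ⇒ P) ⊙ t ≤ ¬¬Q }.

0.737

P ⇒ P = min(1, 1 − 0.244 + 0.244) = min(1, 1.000) = 1.000
So the left factor is P ⇒ P = 1.000.
¬Q = 1 − 0.737 = 0.263
¬¬Q = 1 − 0.263 = 0.737
So the right-hand bound is ¬¬Q = 0.737.
The residuum of the Łukasiewicz t-norm gives the supremum: min(1, 1 − 1.000 + 0.737).
1 − 1.000 + 0.737 = 0.737, so t = min(1, 0.737) = 0.737.
Check: 1.000 ⊙ 0.737 = max(0, 0.737) = 0.737 ≤ 0.737.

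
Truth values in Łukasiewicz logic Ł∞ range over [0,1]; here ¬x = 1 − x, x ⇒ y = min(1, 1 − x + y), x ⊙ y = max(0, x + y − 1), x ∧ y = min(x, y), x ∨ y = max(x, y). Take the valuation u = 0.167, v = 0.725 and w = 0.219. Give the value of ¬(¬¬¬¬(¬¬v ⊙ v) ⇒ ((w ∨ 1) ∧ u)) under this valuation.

¬v = 1 − 0.725 = 0.275
¬¬v = 1 − 0.275 = 0.725
¬¬v ⊙ v = max(0, 0.725 + 0.725 − 1) = max(0, 0.450) = 0.450
¬(¬¬v ⊙ v) = 1 − 0.450 = 0.550
¬¬(¬¬v ⊙ v) = 1 − 0.550 = 0.450
¬¬¬(¬¬v ⊙ v) = 1 − 0.450 = 0.550
¬¬¬¬(¬¬v ⊙ v) = 1 − 0.550 = 0.450
w ∨ 1 = max(0.219, 1.000) = 1.000
(w ∨ 1) ∧ u = min(1.000, 0.167) = 0.167
¬¬¬¬(¬¬v ⊙ v) ⇒ ((w ∨ 1) ∧ u) = min(1, 1 − 0.450 + 0.167) = min(1, 0.717) = 0.717
¬(¬¬¬¬(¬¬v ⊙ v) ⇒ ((w ∨ 1) ∧ u)) = 1 − 0.717 = 0.283

0.283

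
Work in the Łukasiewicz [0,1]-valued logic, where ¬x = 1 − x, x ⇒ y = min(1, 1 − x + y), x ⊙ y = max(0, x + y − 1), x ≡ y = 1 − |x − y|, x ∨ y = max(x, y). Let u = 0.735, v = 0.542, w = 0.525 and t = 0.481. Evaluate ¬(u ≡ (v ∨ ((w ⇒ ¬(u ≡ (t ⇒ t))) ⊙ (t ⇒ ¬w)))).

t ⇒ t = min(1, 1 − 0.481 + 0.481) = min(1, 1.000) = 1.000
u ≡ (t ⇒ t) = 1 − |0.735 − 1.000| = 1 − 0.265 = 0.735
¬(u ≡ (t ⇒ t)) = 1 − 0.735 = 0.265
w ⇒ ¬(u ≡ (t ⇒ t)) = min(1, 1 − 0.525 + 0.265) = min(1, 0.740) = 0.740
¬w = 1 − 0.525 = 0.475
t ⇒ ¬w = min(1, 1 − 0.481 + 0.475) = min(1, 0.994) = 0.994
(w ⇒ ¬(u ≡ (t ⇒ t))) ⊙ (t ⇒ ¬w) = max(0, 0.740 + 0.994 − 1) = max(0, 0.734) = 0.734
v ∨ ((w ⇒ ¬(u ≡ (t ⇒ t))) ⊙ (t ⇒ ¬w)) = max(0.542, 0.734) = 0.734
u ≡ (v ∨ ((w ⇒ ¬(u ≡ (t ⇒ t))) ⊙ (t ⇒ ¬w))) = 1 − |0.735 − 0.734| = 1 − 0.001 = 0.999
¬(u ≡ (v ∨ ((w ⇒ ¬(u ≡ (t ⇒ t))) ⊙ (t ⇒ ¬w)))) = 1 − 0.999 = 0.001

0.001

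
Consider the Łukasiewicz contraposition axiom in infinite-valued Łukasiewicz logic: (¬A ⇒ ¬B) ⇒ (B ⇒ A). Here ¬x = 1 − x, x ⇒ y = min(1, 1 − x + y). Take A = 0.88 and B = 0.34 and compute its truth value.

1.00

¬A = 1 − 0.88 = 0.12
¬B = 1 − 0.34 = 0.66
¬A ⇒ ¬B = min(1, 1 − 0.12 + 0.66) = min(1, 1.54) = 1.00
B ⇒ A = min(1, 1 − 0.34 + 0.88) = min(1, 1.54) = 1.00
(¬A ⇒ ¬B) ⇒ (B ⇒ A) = min(1, 1 − 1.00 + 1.00) = min(1, 1.00) = 1.00
(As expected: an axiom of Ł∞, always 1.)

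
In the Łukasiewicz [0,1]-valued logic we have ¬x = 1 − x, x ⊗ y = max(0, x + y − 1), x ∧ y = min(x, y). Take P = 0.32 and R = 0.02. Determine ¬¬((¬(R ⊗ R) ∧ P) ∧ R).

R ⊗ R = max(0, 0.02 + 0.02 − 1) = max(0, -0.96) = 0.00
¬(R ⊗ R) = 1 − 0.00 = 1.00
¬(R ⊗ R) ∧ P = min(1.00, 0.32) = 0.32
(¬(R ⊗ R) ∧ P) ∧ R = min(0.32, 0.02) = 0.02
¬((¬(R ⊗ R) ∧ P) ∧ R) = 1 − 0.02 = 0.98
¬¬((¬(R ⊗ R) ∧ P) ∧ R) = 1 − 0.98 = 0.02

0.02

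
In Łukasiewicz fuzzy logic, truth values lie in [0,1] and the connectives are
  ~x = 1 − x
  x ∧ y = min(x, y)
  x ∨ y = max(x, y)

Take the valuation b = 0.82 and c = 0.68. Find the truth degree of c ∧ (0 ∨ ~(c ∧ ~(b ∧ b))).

b ∧ b = min(0.82, 0.82) = 0.82
~(b ∧ b) = 1 − 0.82 = 0.18
c ∧ ~(b ∧ b) = min(0.68, 0.18) = 0.18
~(c ∧ ~(b ∧ b)) = 1 − 0.18 = 0.82
0 ∨ ~(c ∧ ~(b ∧ b)) = max(0.00, 0.82) = 0.82
c ∧ (0 ∨ ~(c ∧ ~(b ∧ b))) = min(0.68, 0.82) = 0.68

0.68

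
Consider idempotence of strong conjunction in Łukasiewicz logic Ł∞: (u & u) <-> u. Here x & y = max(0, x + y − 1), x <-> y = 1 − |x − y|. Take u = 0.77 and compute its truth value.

0.77

u & u = max(0, 0.77 + 0.77 − 1) = max(0, 0.54) = 0.54
(u & u) <-> u = 1 − |0.54 − 0.77| = 1 − 0.23 = 0.77
(The value 0.77 < 1 shows this instance is not satisfied; fails in Ł∞ since a ⊗ a = max(0, 2a−1) ≠ a in general.)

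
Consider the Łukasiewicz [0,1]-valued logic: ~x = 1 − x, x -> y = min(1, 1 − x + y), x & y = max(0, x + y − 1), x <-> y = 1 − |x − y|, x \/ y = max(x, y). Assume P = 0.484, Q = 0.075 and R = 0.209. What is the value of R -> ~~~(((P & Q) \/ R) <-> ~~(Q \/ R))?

P & Q = max(0, 0.484 + 0.075 − 1) = max(0, -0.441) = 0.000
(P & Q) \/ R = max(0.000, 0.209) = 0.209
Q \/ R = max(0.075, 0.209) = 0.209
~(Q \/ R) = 1 − 0.209 = 0.791
~~(Q \/ R) = 1 − 0.791 = 0.209
((P & Q) \/ R) <-> ~~(Q \/ R) = 1 − |0.209 − 0.209| = 1 − 0.000 = 1.000
~(((P & Q) \/ R) <-> ~~(Q \/ R)) = 1 − 1.000 = 0.000
~~(((P & Q) \/ R) <-> ~~(Q \/ R)) = 1 − 0.000 = 1.000
~~~(((P & Q) \/ R) <-> ~~(Q \/ R)) = 1 − 1.000 = 0.000
R -> ~~~(((P & Q) \/ R) <-> ~~(Q \/ R)) = min(1, 1 − 0.209 + 0.000) = min(1, 0.791) = 0.791

0.791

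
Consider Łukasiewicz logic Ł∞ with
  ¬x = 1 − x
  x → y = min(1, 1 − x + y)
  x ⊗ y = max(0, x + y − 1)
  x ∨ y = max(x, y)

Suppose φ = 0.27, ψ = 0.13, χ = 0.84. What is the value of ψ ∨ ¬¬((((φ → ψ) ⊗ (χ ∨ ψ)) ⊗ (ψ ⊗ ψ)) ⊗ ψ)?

0.13

φ → ψ = min(1, 1 − 0.27 + 0.13) = min(1, 0.86) = 0.86
χ ∨ ψ = max(0.84, 0.13) = 0.84
(φ → ψ) ⊗ (χ ∨ ψ) = max(0, 0.86 + 0.84 − 1) = max(0, 0.70) = 0.70
ψ ⊗ ψ = max(0, 0.13 + 0.13 − 1) = max(0, -0.74) = 0.00
((φ → ψ) ⊗ (χ ∨ ψ)) ⊗ (ψ ⊗ ψ) = max(0, 0.70 + 0.00 − 1) = max(0, -0.30) = 0.00
(((φ → ψ) ⊗ (χ ∨ ψ)) ⊗ (ψ ⊗ ψ)) ⊗ ψ = max(0, 0.00 + 0.13 − 1) = max(0, -0.87) = 0.00
¬((((φ → ψ) ⊗ (χ ∨ ψ)) ⊗ (ψ ⊗ ψ)) ⊗ ψ) = 1 − 0.00 = 1.00
¬¬((((φ → ψ) ⊗ (χ ∨ ψ)) ⊗ (ψ ⊗ ψ)) ⊗ ψ) = 1 − 1.00 = 0.00
ψ ∨ ¬¬((((φ → ψ) ⊗ (χ ∨ ψ)) ⊗ (ψ ⊗ ψ)) ⊗ ψ) = max(0.13, 0.00) = 0.13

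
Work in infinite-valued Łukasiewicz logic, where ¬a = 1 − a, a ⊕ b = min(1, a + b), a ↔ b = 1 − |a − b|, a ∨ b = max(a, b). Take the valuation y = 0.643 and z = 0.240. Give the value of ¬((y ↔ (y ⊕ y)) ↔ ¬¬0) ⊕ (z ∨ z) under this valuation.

0.883

y ⊕ y = min(1, 0.643 + 0.643) = min(1, 1.286) = 1.000
y ↔ (y ⊕ y) = 1 − |0.643 − 1.000| = 1 − 0.357 = 0.643
¬0 = 1 − 0.000 = 1.000
¬¬0 = 1 − 1.000 = 0.000
(y ↔ (y ⊕ y)) ↔ ¬¬0 = 1 − |0.643 − 0.000| = 1 − 0.643 = 0.357
¬((y ↔ (y ⊕ y)) ↔ ¬¬0) = 1 − 0.357 = 0.643
z ∨ z = max(0.240, 0.240) = 0.240
¬((y ↔ (y ⊕ y)) ↔ ¬¬0) ⊕ (z ∨ z) = min(1, 0.643 + 0.240) = min(1, 0.883) = 0.883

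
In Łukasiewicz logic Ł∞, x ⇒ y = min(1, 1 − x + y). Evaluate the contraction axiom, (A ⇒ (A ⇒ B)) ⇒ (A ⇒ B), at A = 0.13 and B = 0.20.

1.00

A ⇒ B = min(1, 1 − 0.13 + 0.20) = min(1, 1.07) = 1.00
A ⇒ (A ⇒ B) = min(1, 1 − 0.13 + 1.00) = min(1, 1.87) = 1.00
(A ⇒ (A ⇒ B)) ⇒ (A ⇒ B) = min(1, 1 − 1.00 + 1.00) = min(1, 1.00) = 1.00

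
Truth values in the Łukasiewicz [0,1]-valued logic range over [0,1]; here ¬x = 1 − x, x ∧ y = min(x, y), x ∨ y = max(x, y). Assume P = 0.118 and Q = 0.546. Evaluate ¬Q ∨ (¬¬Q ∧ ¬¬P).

¬Q = 1 − 0.546 = 0.454
¬¬Q = 1 − 0.454 = 0.546
¬P = 1 − 0.118 = 0.882
¬¬P = 1 − 0.882 = 0.118
¬¬Q ∧ ¬¬P = min(0.546, 0.118) = 0.118
¬Q ∨ (¬¬Q ∧ ¬¬P) = max(0.454, 0.118) = 0.454

0.454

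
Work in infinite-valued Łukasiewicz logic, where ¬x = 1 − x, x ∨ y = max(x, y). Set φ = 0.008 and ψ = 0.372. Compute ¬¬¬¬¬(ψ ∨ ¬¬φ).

0.628

¬φ = 1 − 0.008 = 0.992
¬¬φ = 1 − 0.992 = 0.008
ψ ∨ ¬¬φ = max(0.372, 0.008) = 0.372
¬(ψ ∨ ¬¬φ) = 1 − 0.372 = 0.628
¬¬(ψ ∨ ¬¬φ) = 1 − 0.628 = 0.372
¬¬¬(ψ ∨ ¬¬φ) = 1 − 0.372 = 0.628
¬¬¬¬(ψ ∨ ¬¬φ) = 1 − 0.628 = 0.372
¬¬¬¬¬(ψ ∨ ¬¬φ) = 1 − 0.372 = 0.628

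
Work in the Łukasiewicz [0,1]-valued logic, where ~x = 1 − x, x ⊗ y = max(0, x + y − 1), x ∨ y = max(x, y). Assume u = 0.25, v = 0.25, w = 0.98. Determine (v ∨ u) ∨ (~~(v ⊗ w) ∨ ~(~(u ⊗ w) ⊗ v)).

0.98

v ∨ u = max(0.25, 0.25) = 0.25
v ⊗ w = max(0, 0.25 + 0.98 − 1) = max(0, 0.23) = 0.23
~(v ⊗ w) = 1 − 0.23 = 0.77
~~(v ⊗ w) = 1 − 0.77 = 0.23
u ⊗ w = max(0, 0.25 + 0.98 − 1) = max(0, 0.23) = 0.23
~(u ⊗ w) = 1 − 0.23 = 0.77
~(u ⊗ w) ⊗ v = max(0, 0.77 + 0.25 − 1) = max(0, 0.02) = 0.02
~(~(u ⊗ w) ⊗ v) = 1 − 0.02 = 0.98
~~(v ⊗ w) ∨ ~(~(u ⊗ w) ⊗ v) = max(0.23, 0.98) = 0.98
(v ∨ u) ∨ (~~(v ⊗ w) ∨ ~(~(u ⊗ w) ⊗ v)) = max(0.25, 0.98) = 0.98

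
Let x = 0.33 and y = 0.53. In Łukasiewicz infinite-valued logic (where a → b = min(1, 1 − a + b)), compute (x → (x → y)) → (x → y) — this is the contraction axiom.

1.00

x → y = min(1, 1 − 0.33 + 0.53) = min(1, 1.20) = 1.00
x → (x → y) = min(1, 1 − 0.33 + 1.00) = min(1, 1.67) = 1.00
(x → (x → y)) → (x → y) = min(1, 1 − 1.00 + 1.00) = min(1, 1.00) = 1.00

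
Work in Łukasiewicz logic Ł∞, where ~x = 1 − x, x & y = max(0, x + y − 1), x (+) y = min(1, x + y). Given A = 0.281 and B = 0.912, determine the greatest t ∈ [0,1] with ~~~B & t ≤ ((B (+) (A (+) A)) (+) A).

1.000

~B = 1 − 0.912 = 0.088
~~B = 1 − 0.088 = 0.912
~~~B = 1 − 0.912 = 0.088
So the left factor is ~~~B = 0.088.
A (+) A = min(1, 0.281 + 0.281) = min(1, 0.562) = 0.562
B (+) (A (+) A) = min(1, 0.912 + 0.562) = min(1, 1.474) = 1.000
(B (+) (A (+) A)) (+) A = min(1, 1.000 + 0.281) = min(1, 1.281) = 1.000
So the right-hand bound is (B (+) (A (+) A)) (+) A = 1.000.
The residuum of the Łukasiewicz t-norm gives the supremum: min(1, 1 − 0.088 + 1.000).
1 − 0.088 + 1.000 = 1.912, so t = min(1, 1.912) = 1.000.
Check: 0.088 & 1.000 = max(0, 0.088) = 0.088 ≤ 1.000.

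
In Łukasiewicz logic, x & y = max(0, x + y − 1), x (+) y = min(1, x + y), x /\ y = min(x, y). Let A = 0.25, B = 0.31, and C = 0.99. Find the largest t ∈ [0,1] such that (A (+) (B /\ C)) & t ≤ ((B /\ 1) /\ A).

B /\ C = min(0.31, 0.99) = 0.31
A (+) (B /\ C) = min(1, 0.25 + 0.31) = min(1, 0.56) = 0.56
So the left factor is A (+) (B /\ C) = 0.56.
B /\ 1 = min(0.31, 1.00) = 0.31
(B /\ 1) /\ A = min(0.31, 0.25) = 0.25
So the right-hand bound is (B /\ 1) /\ A = 0.25.
The residuum of the Łukasiewicz t-norm gives the supremum: min(1, 1 − 0.56 + 0.25).
1 − 0.56 + 0.25 = 0.69, so t = min(1, 0.69) = 0.69.
Check: 0.56 & 0.69 = max(0, 0.25) = 0.25 ≤ 0.25.

0.69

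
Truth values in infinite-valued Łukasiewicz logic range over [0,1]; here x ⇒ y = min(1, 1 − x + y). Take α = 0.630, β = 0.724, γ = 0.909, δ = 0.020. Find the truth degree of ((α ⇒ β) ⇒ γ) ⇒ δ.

α ⇒ β = min(1, 1 − 0.630 + 0.724) = min(1, 1.094) = 1.000
(α ⇒ β) ⇒ γ = min(1, 1 − 1.000 + 0.909) = min(1, 0.909) = 0.909
((α ⇒ β) ⇒ γ) ⇒ δ = min(1, 1 − 0.909 + 0.020) = min(1, 0.111) = 0.111

0.111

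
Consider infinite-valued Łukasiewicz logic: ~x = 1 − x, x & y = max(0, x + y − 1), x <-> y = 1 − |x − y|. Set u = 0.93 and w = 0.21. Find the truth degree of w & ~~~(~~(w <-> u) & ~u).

w <-> u = 1 − |0.21 − 0.93| = 1 − 0.72 = 0.28
~(w <-> u) = 1 − 0.28 = 0.72
~~(w <-> u) = 1 − 0.72 = 0.28
~u = 1 − 0.93 = 0.07
~~(w <-> u) & ~u = max(0, 0.28 + 0.07 − 1) = max(0, -0.65) = 0.00
~(~~(w <-> u) & ~u) = 1 − 0.00 = 1.00
~~(~~(w <-> u) & ~u) = 1 − 1.00 = 0.00
~~~(~~(w <-> u) & ~u) = 1 − 0.00 = 1.00
w & ~~~(~~(w <-> u) & ~u) = max(0, 0.21 + 1.00 − 1) = max(0, 0.21) = 0.21

0.21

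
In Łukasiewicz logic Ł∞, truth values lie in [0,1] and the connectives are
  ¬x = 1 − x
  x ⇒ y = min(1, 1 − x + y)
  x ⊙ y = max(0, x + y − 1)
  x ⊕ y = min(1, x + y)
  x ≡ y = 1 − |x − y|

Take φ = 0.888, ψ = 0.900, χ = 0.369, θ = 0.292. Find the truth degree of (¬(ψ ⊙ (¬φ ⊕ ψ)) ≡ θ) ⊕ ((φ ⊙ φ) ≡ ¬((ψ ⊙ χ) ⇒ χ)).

1.000

¬φ = 1 − 0.888 = 0.112
¬φ ⊕ ψ = min(1, 0.112 + 0.900) = min(1, 1.012) = 1.000
ψ ⊙ (¬φ ⊕ ψ) = max(0, 0.900 + 1.000 − 1) = max(0, 0.900) = 0.900
¬(ψ ⊙ (¬φ ⊕ ψ)) = 1 − 0.900 = 0.100
¬(ψ ⊙ (¬φ ⊕ ψ)) ≡ θ = 1 − |0.100 − 0.292| = 1 − 0.192 = 0.808
φ ⊙ φ = max(0, 0.888 + 0.888 − 1) = max(0, 0.776) = 0.776
ψ ⊙ χ = max(0, 0.900 + 0.369 − 1) = max(0, 0.269) = 0.269
(ψ ⊙ χ) ⇒ χ = min(1, 1 − 0.269 + 0.369) = min(1, 1.100) = 1.000
¬((ψ ⊙ χ) ⇒ χ) = 1 − 1.000 = 0.000
(φ ⊙ φ) ≡ ¬((ψ ⊙ χ) ⇒ χ) = 1 − |0.776 − 0.000| = 1 − 0.776 = 0.224
(¬(ψ ⊙ (¬φ ⊕ ψ)) ≡ θ) ⊕ ((φ ⊙ φ) ≡ ¬((ψ ⊙ χ) ⇒ χ)) = min(1, 0.808 + 0.224) = min(1, 1.032) = 1.000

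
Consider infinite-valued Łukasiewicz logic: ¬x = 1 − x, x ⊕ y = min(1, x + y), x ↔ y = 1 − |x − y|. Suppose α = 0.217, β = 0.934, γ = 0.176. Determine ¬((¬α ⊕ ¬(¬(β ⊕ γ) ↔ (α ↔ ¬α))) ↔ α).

0.783

¬α = 1 − 0.217 = 0.783
β ⊕ γ = min(1, 0.934 + 0.176) = min(1, 1.110) = 1.000
¬(β ⊕ γ) = 1 − 1.000 = 0.000
α ↔ ¬α = 1 − |0.217 − 0.783| = 1 − 0.566 = 0.434
¬(β ⊕ γ) ↔ (α ↔ ¬α) = 1 − |0.000 − 0.434| = 1 − 0.434 = 0.566
¬(¬(β ⊕ γ) ↔ (α ↔ ¬α)) = 1 − 0.566 = 0.434
¬α ⊕ ¬(¬(β ⊕ γ) ↔ (α ↔ ¬α)) = min(1, 0.783 + 0.434) = min(1, 1.217) = 1.000
(¬α ⊕ ¬(¬(β ⊕ γ) ↔ (α ↔ ¬α))) ↔ α = 1 − |1.000 − 0.217| = 1 − 0.783 = 0.217
¬((¬α ⊕ ¬(¬(β ⊕ γ) ↔ (α ↔ ¬α))) ↔ α) = 1 − 0.217 = 0.783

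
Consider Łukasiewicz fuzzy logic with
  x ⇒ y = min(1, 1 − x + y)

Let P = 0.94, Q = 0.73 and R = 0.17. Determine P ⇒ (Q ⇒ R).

Q ⇒ R = min(1, 1 − 0.73 + 0.17) = min(1, 0.44) = 0.44
P ⇒ (Q ⇒ R) = min(1, 1 − 0.94 + 0.44) = min(1, 0.50) = 0.50

0.50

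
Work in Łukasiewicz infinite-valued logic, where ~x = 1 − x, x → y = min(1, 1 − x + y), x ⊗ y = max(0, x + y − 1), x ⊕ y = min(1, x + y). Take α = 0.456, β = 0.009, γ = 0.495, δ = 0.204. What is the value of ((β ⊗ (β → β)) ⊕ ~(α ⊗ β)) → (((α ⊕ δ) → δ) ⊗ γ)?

0.039

β → β = min(1, 1 − 0.009 + 0.009) = min(1, 1.000) = 1.000
β ⊗ (β → β) = max(0, 0.009 + 1.000 − 1) = max(0, 0.009) = 0.009
α ⊗ β = max(0, 0.456 + 0.009 − 1) = max(0, -0.535) = 0.000
~(α ⊗ β) = 1 − 0.000 = 1.000
(β ⊗ (β → β)) ⊕ ~(α ⊗ β) = min(1, 0.009 + 1.000) = min(1, 1.009) = 1.000
α ⊕ δ = min(1, 0.456 + 0.204) = min(1, 0.660) = 0.660
(α ⊕ δ) → δ = min(1, 1 − 0.660 + 0.204) = min(1, 0.544) = 0.544
((α ⊕ δ) → δ) ⊗ γ = max(0, 0.544 + 0.495 − 1) = max(0, 0.039) = 0.039
((β ⊗ (β → β)) ⊕ ~(α ⊗ β)) → (((α ⊕ δ) → δ) ⊗ γ) = min(1, 1 − 1.000 + 0.039) = min(1, 0.039) = 0.039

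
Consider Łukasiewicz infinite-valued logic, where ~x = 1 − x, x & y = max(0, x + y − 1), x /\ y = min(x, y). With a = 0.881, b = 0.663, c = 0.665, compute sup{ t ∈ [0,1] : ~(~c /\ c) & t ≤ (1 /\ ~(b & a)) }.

~c = 1 − 0.665 = 0.335
~c /\ c = min(0.335, 0.665) = 0.335
~(~c /\ c) = 1 − 0.335 = 0.665
So the left factor is ~(~c /\ c) = 0.665.
b & a = max(0, 0.663 + 0.881 − 1) = max(0, 0.544) = 0.544
~(b & a) = 1 − 0.544 = 0.456
1 /\ ~(b & a) = min(1.000, 0.456) = 0.456
So the right-hand bound is 1 /\ ~(b & a) = 0.456.
The residuum of the Łukasiewicz t-norm gives the supremum: min(1, 1 − 0.665 + 0.456).
1 − 0.665 + 0.456 = 0.791, so t = min(1, 0.791) = 0.791.
Check: 0.665 & 0.791 = max(0, 0.456) = 0.456 ≤ 0.456.

0.791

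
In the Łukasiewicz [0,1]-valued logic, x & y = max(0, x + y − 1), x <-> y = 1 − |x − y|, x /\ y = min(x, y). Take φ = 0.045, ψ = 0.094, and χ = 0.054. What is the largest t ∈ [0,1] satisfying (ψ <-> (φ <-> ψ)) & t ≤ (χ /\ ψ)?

φ <-> ψ = 1 − |0.045 − 0.094| = 1 − 0.049 = 0.951
ψ <-> (φ <-> ψ) = 1 − |0.094 − 0.951| = 1 − 0.857 = 0.143
So the left factor is ψ <-> (φ <-> ψ) = 0.143.
χ /\ ψ = min(0.054, 0.094) = 0.054
So the right-hand bound is χ /\ ψ = 0.054.
The residuum of the Łukasiewicz t-norm gives the supremum: min(1, 1 − 0.143 + 0.054).
1 − 0.143 + 0.054 = 0.911, so t = min(1, 0.911) = 0.911.
Check: 0.143 & 0.911 = max(0, 0.054) = 0.054 ≤ 0.054.

0.911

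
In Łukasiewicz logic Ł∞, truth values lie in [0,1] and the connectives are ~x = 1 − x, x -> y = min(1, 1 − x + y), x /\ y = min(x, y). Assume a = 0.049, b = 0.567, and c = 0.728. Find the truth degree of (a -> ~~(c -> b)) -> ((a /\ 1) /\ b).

c -> b = min(1, 1 − 0.728 + 0.567) = min(1, 0.839) = 0.839
~(c -> b) = 1 − 0.839 = 0.161
~~(c -> b) = 1 − 0.161 = 0.839
a -> ~~(c -> b) = min(1, 1 − 0.049 + 0.839) = min(1, 1.790) = 1.000
a /\ 1 = min(0.049, 1.000) = 0.049
(a /\ 1) /\ b = min(0.049, 0.567) = 0.049
(a -> ~~(c -> b)) -> ((a /\ 1) /\ b) = min(1, 1 − 1.000 + 0.049) = min(1, 0.049) = 0.049

0.049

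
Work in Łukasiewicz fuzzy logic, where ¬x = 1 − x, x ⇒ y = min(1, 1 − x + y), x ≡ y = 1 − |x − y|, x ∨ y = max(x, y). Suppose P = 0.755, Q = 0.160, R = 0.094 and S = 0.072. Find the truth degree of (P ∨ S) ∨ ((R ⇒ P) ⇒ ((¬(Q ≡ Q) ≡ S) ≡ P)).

0.827

P ∨ S = max(0.755, 0.072) = 0.755
R ⇒ P = min(1, 1 − 0.094 + 0.755) = min(1, 1.661) = 1.000
Q ≡ Q = 1 − |0.160 − 0.160| = 1 − 0.000 = 1.000
¬(Q ≡ Q) = 1 − 1.000 = 0.000
¬(Q ≡ Q) ≡ S = 1 − |0.000 − 0.072| = 1 − 0.072 = 0.928
(¬(Q ≡ Q) ≡ S) ≡ P = 1 − |0.928 − 0.755| = 1 − 0.173 = 0.827
(R ⇒ P) ⇒ ((¬(Q ≡ Q) ≡ S) ≡ P) = min(1, 1 − 1.000 + 0.827) = min(1, 0.827) = 0.827
(P ∨ S) ∨ ((R ⇒ P) ⇒ ((¬(Q ≡ Q) ≡ S) ≡ P)) = max(0.755, 0.827) = 0.827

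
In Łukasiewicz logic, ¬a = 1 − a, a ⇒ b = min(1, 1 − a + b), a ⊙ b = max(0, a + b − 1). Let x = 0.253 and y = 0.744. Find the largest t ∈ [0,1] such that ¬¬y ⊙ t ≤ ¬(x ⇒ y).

0.256

¬y = 1 − 0.744 = 0.256
¬¬y = 1 − 0.256 = 0.744
So the left factor is ¬¬y = 0.744.
x ⇒ y = min(1, 1 − 0.253 + 0.744) = min(1, 1.491) = 1.000
¬(x ⇒ y) = 1 − 1.000 = 0.000
So the right-hand bound is ¬(x ⇒ y) = 0.000.
The residuum of the Łukasiewicz t-norm gives the supremum: min(1, 1 − 0.744 + 0.000).
1 − 0.744 + 0.000 = 0.256, so t = min(1, 0.256) = 0.256.
Check: 0.744 ⊙ 0.256 = max(0, 0.000) = 0.000 ≤ 0.000.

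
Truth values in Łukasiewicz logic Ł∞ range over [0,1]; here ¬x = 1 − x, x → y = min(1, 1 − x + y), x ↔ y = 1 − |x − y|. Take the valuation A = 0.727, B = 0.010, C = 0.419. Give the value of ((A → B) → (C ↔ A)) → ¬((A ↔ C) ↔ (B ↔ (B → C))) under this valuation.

A → B = min(1, 1 − 0.727 + 0.010) = min(1, 0.283) = 0.283
C ↔ A = 1 − |0.419 − 0.727| = 1 − 0.308 = 0.692
(A → B) → (C ↔ A) = min(1, 1 − 0.283 + 0.692) = min(1, 1.409) = 1.000
A ↔ C = 1 − |0.727 − 0.419| = 1 − 0.308 = 0.692
B → C = min(1, 1 − 0.010 + 0.419) = min(1, 1.409) = 1.000
B ↔ (B → C) = 1 − |0.010 − 1.000| = 1 − 0.990 = 0.010
(A ↔ C) ↔ (B ↔ (B → C)) = 1 − |0.692 − 0.010| = 1 − 0.682 = 0.318
¬((A ↔ C) ↔ (B ↔ (B → C))) = 1 − 0.318 = 0.682
((A → B) → (C ↔ A)) → ¬((A ↔ C) ↔ (B ↔ (B → C))) = min(1, 1 − 1.000 + 0.682) = min(1, 0.682) = 0.682

0.682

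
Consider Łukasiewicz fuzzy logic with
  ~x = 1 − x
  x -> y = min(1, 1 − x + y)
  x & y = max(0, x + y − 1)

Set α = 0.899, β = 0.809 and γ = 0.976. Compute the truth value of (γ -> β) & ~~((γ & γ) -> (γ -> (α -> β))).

0.815

γ -> β = min(1, 1 − 0.976 + 0.809) = min(1, 0.833) = 0.833
γ & γ = max(0, 0.976 + 0.976 − 1) = max(0, 0.952) = 0.952
α -> β = min(1, 1 − 0.899 + 0.809) = min(1, 0.910) = 0.910
γ -> (α -> β) = min(1, 1 − 0.976 + 0.910) = min(1, 0.934) = 0.934
(γ & γ) -> (γ -> (α -> β)) = min(1, 1 − 0.952 + 0.934) = min(1, 0.982) = 0.982
~((γ & γ) -> (γ -> (α -> β))) = 1 − 0.982 = 0.018
~~((γ & γ) -> (γ -> (α -> β))) = 1 − 0.018 = 0.982
(γ -> β) & ~~((γ & γ) -> (γ -> (α -> β))) = max(0, 0.833 + 0.982 − 1) = max(0, 0.815) = 0.815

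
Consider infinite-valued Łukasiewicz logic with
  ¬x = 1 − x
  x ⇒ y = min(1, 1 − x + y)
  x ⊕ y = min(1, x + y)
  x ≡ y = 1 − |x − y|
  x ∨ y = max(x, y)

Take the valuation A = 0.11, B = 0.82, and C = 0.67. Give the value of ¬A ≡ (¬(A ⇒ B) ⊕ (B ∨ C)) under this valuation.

¬A = 1 − 0.11 = 0.89
A ⇒ B = min(1, 1 − 0.11 + 0.82) = min(1, 1.71) = 1.00
¬(A ⇒ B) = 1 − 1.00 = 0.00
B ∨ C = max(0.82, 0.67) = 0.82
¬(A ⇒ B) ⊕ (B ∨ C) = min(1, 0.00 + 0.82) = min(1, 0.82) = 0.82
¬A ≡ (¬(A ⇒ B) ⊕ (B ∨ C)) = 1 − |0.89 − 0.82| = 1 − 0.07 = 0.93

0.93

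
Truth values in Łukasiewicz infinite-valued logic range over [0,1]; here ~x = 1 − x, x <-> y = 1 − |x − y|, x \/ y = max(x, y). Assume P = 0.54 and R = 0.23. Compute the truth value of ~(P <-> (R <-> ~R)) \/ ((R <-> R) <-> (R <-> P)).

0.69

~R = 1 − 0.23 = 0.77
R <-> ~R = 1 − |0.23 − 0.77| = 1 − 0.54 = 0.46
P <-> (R <-> ~R) = 1 − |0.54 − 0.46| = 1 − 0.08 = 0.92
~(P <-> (R <-> ~R)) = 1 − 0.92 = 0.08
R <-> R = 1 − |0.23 − 0.23| = 1 − 0.00 = 1.00
R <-> P = 1 − |0.23 − 0.54| = 1 − 0.31 = 0.69
(R <-> R) <-> (R <-> P) = 1 − |1.00 − 0.69| = 1 − 0.31 = 0.69
~(P <-> (R <-> ~R)) \/ ((R <-> R) <-> (R <-> P)) = max(0.08, 0.69) = 0.69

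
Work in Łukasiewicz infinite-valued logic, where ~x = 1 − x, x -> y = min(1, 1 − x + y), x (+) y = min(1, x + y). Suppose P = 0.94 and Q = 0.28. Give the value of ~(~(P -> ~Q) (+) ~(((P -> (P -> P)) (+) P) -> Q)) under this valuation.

~Q = 1 − 0.28 = 0.72
P -> ~Q = min(1, 1 − 0.94 + 0.72) = min(1, 0.78) = 0.78
~(P -> ~Q) = 1 − 0.78 = 0.22
P -> P = min(1, 1 − 0.94 + 0.94) = min(1, 1.00) = 1.00
P -> (P -> P) = min(1, 1 − 0.94 + 1.00) = min(1, 1.06) = 1.00
(P -> (P -> P)) (+) P = min(1, 1.00 + 0.94) = min(1, 1.94) = 1.00
((P -> (P -> P)) (+) P) -> Q = min(1, 1 − 1.00 + 0.28) = min(1, 0.28) = 0.28
~(((P -> (P -> P)) (+) P) -> Q) = 1 − 0.28 = 0.72
~(P -> ~Q) (+) ~(((P -> (P -> P)) (+) P) -> Q) = min(1, 0.22 + 0.72) = min(1, 0.94) = 0.94
~(~(P -> ~Q) (+) ~(((P -> (P -> P)) (+) P) -> Q)) = 1 − 0.94 = 0.06

0.06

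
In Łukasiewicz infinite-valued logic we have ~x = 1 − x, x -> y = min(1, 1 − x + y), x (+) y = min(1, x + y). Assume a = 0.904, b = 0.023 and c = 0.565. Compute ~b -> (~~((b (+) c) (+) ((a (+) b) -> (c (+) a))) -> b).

~b = 1 − 0.023 = 0.977
b (+) c = min(1, 0.023 + 0.565) = min(1, 0.588) = 0.588
a (+) b = min(1, 0.904 + 0.023) = min(1, 0.927) = 0.927
c (+) a = min(1, 0.565 + 0.904) = min(1, 1.469) = 1.000
(a (+) b) -> (c (+) a) = min(1, 1 − 0.927 + 1.000) = min(1, 1.073) = 1.000
(b (+) c) (+) ((a (+) b) -> (c (+) a)) = min(1, 0.588 + 1.000) = min(1, 1.588) = 1.000
~((b (+) c) (+) ((a (+) b) -> (c (+) a))) = 1 − 1.000 = 0.000
~~((b (+) c) (+) ((a (+) b) -> (c (+) a))) = 1 − 0.000 = 1.000
~~((b (+) c) (+) ((a (+) b) -> (c (+) a))) -> b = min(1, 1 − 1.000 + 0.023) = min(1, 0.023) = 0.023
~b -> (~~((b (+) c) (+) ((a (+) b) -> (c (+) a))) -> b) = min(1, 1 − 0.977 + 0.023) = min(1, 0.046) = 0.046

0.046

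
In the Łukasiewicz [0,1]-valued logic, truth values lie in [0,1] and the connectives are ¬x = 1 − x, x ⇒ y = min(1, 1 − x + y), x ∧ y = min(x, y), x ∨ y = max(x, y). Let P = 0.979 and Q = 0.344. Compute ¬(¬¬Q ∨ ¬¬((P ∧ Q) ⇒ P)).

¬Q = 1 − 0.344 = 0.656
¬¬Q = 1 − 0.656 = 0.344
P ∧ Q = min(0.979, 0.344) = 0.344
(P ∧ Q) ⇒ P = min(1, 1 − 0.344 + 0.979) = min(1, 1.635) = 1.000
¬((P ∧ Q) ⇒ P) = 1 − 1.000 = 0.000
¬¬((P ∧ Q) ⇒ P) = 1 − 0.000 = 1.000
¬¬Q ∨ ¬¬((P ∧ Q) ⇒ P) = max(0.344, 1.000) = 1.000
¬(¬¬Q ∨ ¬¬((P ∧ Q) ⇒ P)) = 1 − 1.000 = 0.000

0.000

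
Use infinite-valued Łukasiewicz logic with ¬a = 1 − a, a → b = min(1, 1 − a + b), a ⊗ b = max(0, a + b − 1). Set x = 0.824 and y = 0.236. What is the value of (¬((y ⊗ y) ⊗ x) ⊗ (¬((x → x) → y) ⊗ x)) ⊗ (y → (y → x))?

0.588

y ⊗ y = max(0, 0.236 + 0.236 − 1) = max(0, -0.528) = 0.000
(y ⊗ y) ⊗ x = max(0, 0.000 + 0.824 − 1) = max(0, -0.176) = 0.000
¬((y ⊗ y) ⊗ x) = 1 − 0.000 = 1.000
x → x = min(1, 1 − 0.824 + 0.824) = min(1, 1.000) = 1.000
(x → x) → y = min(1, 1 − 1.000 + 0.236) = min(1, 0.236) = 0.236
¬((x → x) → y) = 1 − 0.236 = 0.764
¬((x → x) → y) ⊗ x = max(0, 0.764 + 0.824 − 1) = max(0, 0.588) = 0.588
¬((y ⊗ y) ⊗ x) ⊗ (¬((x → x) → y) ⊗ x) = max(0, 1.000 + 0.588 − 1) = max(0, 0.588) = 0.588
y → x = min(1, 1 − 0.236 + 0.824) = min(1, 1.588) = 1.000
y → (y → x) = min(1, 1 − 0.236 + 1.000) = min(1, 1.764) = 1.000
(¬((y ⊗ y) ⊗ x) ⊗ (¬((x → x) → y) ⊗ x)) ⊗ (y → (y → x)) = max(0, 0.588 + 1.000 − 1) = max(0, 0.588) = 0.588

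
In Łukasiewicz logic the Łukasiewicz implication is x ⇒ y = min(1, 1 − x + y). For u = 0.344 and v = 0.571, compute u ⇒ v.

1.000

u ⇒ v = min(1, 1 − 0.344 + 0.571) = min(1, 1.227) = 1.000
For comparison, the Gödel implication (1 if x ≤ y else y) would give 1.000.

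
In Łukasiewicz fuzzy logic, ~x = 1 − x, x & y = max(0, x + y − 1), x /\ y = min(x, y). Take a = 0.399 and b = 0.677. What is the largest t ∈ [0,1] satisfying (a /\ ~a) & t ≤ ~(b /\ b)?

~a = 1 − 0.399 = 0.601
a /\ ~a = min(0.399, 0.601) = 0.399
So the left factor is a /\ ~a = 0.399.
b /\ b = min(0.677, 0.677) = 0.677
~(b /\ b) = 1 − 0.677 = 0.323
So the right-hand bound is ~(b /\ b) = 0.323.
The residuum of the Łukasiewicz t-norm gives the supremum: min(1, 1 − 0.399 + 0.323).
1 − 0.399 + 0.323 = 0.924, so t = min(1, 0.924) = 0.924.
Check: 0.399 & 0.924 = max(0, 0.323) = 0.323 ≤ 0.323.

0.924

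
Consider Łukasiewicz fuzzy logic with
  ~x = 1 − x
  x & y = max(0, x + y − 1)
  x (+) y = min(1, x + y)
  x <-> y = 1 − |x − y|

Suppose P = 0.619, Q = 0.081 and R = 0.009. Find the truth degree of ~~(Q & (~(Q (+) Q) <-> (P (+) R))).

0.000

Q (+) Q = min(1, 0.081 + 0.081) = min(1, 0.162) = 0.162
~(Q (+) Q) = 1 − 0.162 = 0.838
P (+) R = min(1, 0.619 + 0.009) = min(1, 0.628) = 0.628
~(Q (+) Q) <-> (P (+) R) = 1 − |0.838 − 0.628| = 1 − 0.210 = 0.790
Q & (~(Q (+) Q) <-> (P (+) R)) = max(0, 0.081 + 0.790 − 1) = max(0, -0.129) = 0.000
~(Q & (~(Q (+) Q) <-> (P (+) R))) = 1 − 0.000 = 1.000
~~(Q & (~(Q (+) Q) <-> (P (+) R))) = 1 − 1.000 = 0.000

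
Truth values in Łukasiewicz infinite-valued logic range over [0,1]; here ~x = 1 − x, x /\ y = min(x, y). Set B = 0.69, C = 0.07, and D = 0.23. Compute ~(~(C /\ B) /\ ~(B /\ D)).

0.23

C /\ B = min(0.07, 0.69) = 0.07
~(C /\ B) = 1 − 0.07 = 0.93
B /\ D = min(0.69, 0.23) = 0.23
~(B /\ D) = 1 − 0.23 = 0.77
~(C /\ B) /\ ~(B /\ D) = min(0.93, 0.77) = 0.77
~(~(C /\ B) /\ ~(B /\ D)) = 1 − 0.77 = 0.23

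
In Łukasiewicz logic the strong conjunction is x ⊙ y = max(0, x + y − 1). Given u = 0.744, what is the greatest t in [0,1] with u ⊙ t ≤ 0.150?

0.406

The residuum of the Łukasiewicz t-norm gives the supremum: min(1, 1 − 0.744 + 0.150).
1 − 0.744 + 0.150 = 0.406, so t = min(1, 0.406) = 0.406.
Check: 0.744 ⊙ 0.406 = max(0, 0.150) = 0.150 ≤ 0.150.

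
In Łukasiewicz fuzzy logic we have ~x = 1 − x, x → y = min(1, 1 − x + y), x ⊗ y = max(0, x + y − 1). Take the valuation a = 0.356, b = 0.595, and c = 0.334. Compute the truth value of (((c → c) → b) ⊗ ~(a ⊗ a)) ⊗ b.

0.190

c → c = min(1, 1 − 0.334 + 0.334) = min(1, 1.000) = 1.000
(c → c) → b = min(1, 1 − 1.000 + 0.595) = min(1, 0.595) = 0.595
a ⊗ a = max(0, 0.356 + 0.356 − 1) = max(0, -0.288) = 0.000
~(a ⊗ a) = 1 − 0.000 = 1.000
((c → c) → b) ⊗ ~(a ⊗ a) = max(0, 0.595 + 1.000 − 1) = max(0, 0.595) = 0.595
(((c → c) → b) ⊗ ~(a ⊗ a)) ⊗ b = max(0, 0.595 + 0.595 − 1) = max(0, 0.190) = 0.190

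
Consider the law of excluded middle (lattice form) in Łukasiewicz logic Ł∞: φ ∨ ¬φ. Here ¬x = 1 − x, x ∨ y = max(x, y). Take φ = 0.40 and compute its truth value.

0.60

¬φ = 1 − 0.40 = 0.60
φ ∨ ¬φ = max(0.40, 0.60) = 0.60
(The value 0.60 < 1 shows this instance is not satisfied; not a Ł∞-tautology — its value is max(a, 1−a).)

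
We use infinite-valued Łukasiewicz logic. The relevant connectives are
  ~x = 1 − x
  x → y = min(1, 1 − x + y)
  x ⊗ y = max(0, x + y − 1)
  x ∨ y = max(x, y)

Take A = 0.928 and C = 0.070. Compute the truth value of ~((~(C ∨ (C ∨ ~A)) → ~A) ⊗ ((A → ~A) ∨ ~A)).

~A = 1 − 0.928 = 0.072
C ∨ ~A = max(0.070, 0.072) = 0.072
C ∨ (C ∨ ~A) = max(0.070, 0.072) = 0.072
~(C ∨ (C ∨ ~A)) = 1 − 0.072 = 0.928
~(C ∨ (C ∨ ~A)) → ~A = min(1, 1 − 0.928 + 0.072) = min(1, 0.144) = 0.144
A → ~A = min(1, 1 − 0.928 + 0.072) = min(1, 0.144) = 0.144
(A → ~A) ∨ ~A = max(0.144, 0.072) = 0.144
(~(C ∨ (C ∨ ~A)) → ~A) ⊗ ((A → ~A) ∨ ~A) = max(0, 0.144 + 0.144 − 1) = max(0, -0.712) = 0.000
~((~(C ∨ (C ∨ ~A)) → ~A) ⊗ ((A → ~A) ∨ ~A)) = 1 − 0.000 = 1.000

1.000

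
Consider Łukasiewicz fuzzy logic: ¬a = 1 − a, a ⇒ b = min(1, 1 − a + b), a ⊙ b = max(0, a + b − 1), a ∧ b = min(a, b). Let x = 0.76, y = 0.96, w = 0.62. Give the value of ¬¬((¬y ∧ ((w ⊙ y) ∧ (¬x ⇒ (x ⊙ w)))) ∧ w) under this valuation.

¬y = 1 − 0.96 = 0.04
w ⊙ y = max(0, 0.62 + 0.96 − 1) = max(0, 0.58) = 0.58
¬x = 1 − 0.76 = 0.24
x ⊙ w = max(0, 0.76 + 0.62 − 1) = max(0, 0.38) = 0.38
¬x ⇒ (x ⊙ w) = min(1, 1 − 0.24 + 0.38) = min(1, 1.14) = 1.00
(w ⊙ y) ∧ (¬x ⇒ (x ⊙ w)) = min(0.58, 1.00) = 0.58
¬y ∧ ((w ⊙ y) ∧ (¬x ⇒ (x ⊙ w))) = min(0.04, 0.58) = 0.04
(¬y ∧ ((w ⊙ y) ∧ (¬x ⇒ (x ⊙ w)))) ∧ w = min(0.04, 0.62) = 0.04
¬((¬y ∧ ((w ⊙ y) ∧ (¬x ⇒ (x ⊙ w)))) ∧ w) = 1 − 0.04 = 0.96
¬¬((¬y ∧ ((w ⊙ y) ∧ (¬x ⇒ (x ⊙ w)))) ∧ w) = 1 − 0.96 = 0.04

0.04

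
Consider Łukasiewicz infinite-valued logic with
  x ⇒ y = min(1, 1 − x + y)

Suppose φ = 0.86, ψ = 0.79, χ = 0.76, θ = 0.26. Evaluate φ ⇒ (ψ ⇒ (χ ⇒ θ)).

χ ⇒ θ = min(1, 1 − 0.76 + 0.26) = min(1, 0.50) = 0.50
ψ ⇒ (χ ⇒ θ) = min(1, 1 − 0.79 + 0.50) = min(1, 0.71) = 0.71
φ ⇒ (ψ ⇒ (χ ⇒ θ)) = min(1, 1 − 0.86 + 0.71) = min(1, 0.85) = 0.85

0.85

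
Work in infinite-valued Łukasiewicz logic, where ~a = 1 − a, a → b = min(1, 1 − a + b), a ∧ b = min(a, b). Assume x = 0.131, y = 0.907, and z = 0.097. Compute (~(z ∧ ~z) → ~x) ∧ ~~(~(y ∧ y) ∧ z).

~z = 1 − 0.097 = 0.903
z ∧ ~z = min(0.097, 0.903) = 0.097
~(z ∧ ~z) = 1 − 0.097 = 0.903
~x = 1 − 0.131 = 0.869
~(z ∧ ~z) → ~x = min(1, 1 − 0.903 + 0.869) = min(1, 0.966) = 0.966
y ∧ y = min(0.907, 0.907) = 0.907
~(y ∧ y) = 1 − 0.907 = 0.093
~(y ∧ y) ∧ z = min(0.093, 0.097) = 0.093
~(~(y ∧ y) ∧ z) = 1 − 0.093 = 0.907
~~(~(y ∧ y) ∧ z) = 1 − 0.907 = 0.093
(~(z ∧ ~z) → ~x) ∧ ~~(~(y ∧ y) ∧ z) = min(0.966, 0.093) = 0.093

0.093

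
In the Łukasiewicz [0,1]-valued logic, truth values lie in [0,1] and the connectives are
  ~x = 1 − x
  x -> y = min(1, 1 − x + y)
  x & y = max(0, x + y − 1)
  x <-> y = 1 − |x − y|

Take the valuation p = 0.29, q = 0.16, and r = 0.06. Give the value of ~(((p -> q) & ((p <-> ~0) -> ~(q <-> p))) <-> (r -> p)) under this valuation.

0.29

p -> q = min(1, 1 − 0.29 + 0.16) = min(1, 0.87) = 0.87
~0 = 1 − 0.00 = 1.00
p <-> ~0 = 1 − |0.29 − 1.00| = 1 − 0.71 = 0.29
q <-> p = 1 − |0.16 − 0.29| = 1 − 0.13 = 0.87
~(q <-> p) = 1 − 0.87 = 0.13
(p <-> ~0) -> ~(q <-> p) = min(1, 1 − 0.29 + 0.13) = min(1, 0.84) = 0.84
(p -> q) & ((p <-> ~0) -> ~(q <-> p)) = max(0, 0.87 + 0.84 − 1) = max(0, 0.71) = 0.71
r -> p = min(1, 1 − 0.06 + 0.29) = min(1, 1.23) = 1.00
((p -> q) & ((p <-> ~0) -> ~(q <-> p))) <-> (r -> p) = 1 − |0.71 − 1.00| = 1 − 0.29 = 0.71
~(((p -> q) & ((p <-> ~0) -> ~(q <-> p))) <-> (r -> p)) = 1 − 0.71 = 0.29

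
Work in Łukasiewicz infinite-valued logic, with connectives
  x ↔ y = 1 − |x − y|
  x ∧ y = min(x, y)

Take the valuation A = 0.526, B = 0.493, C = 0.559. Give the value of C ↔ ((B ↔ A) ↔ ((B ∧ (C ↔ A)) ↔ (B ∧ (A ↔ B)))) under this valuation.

B ↔ A = 1 − |0.493 − 0.526| = 1 − 0.033 = 0.967
C ↔ A = 1 − |0.559 − 0.526| = 1 − 0.033 = 0.967
B ∧ (C ↔ A) = min(0.493, 0.967) = 0.493
A ↔ B = 1 − |0.526 − 0.493| = 1 − 0.033 = 0.967
B ∧ (A ↔ B) = min(0.493, 0.967) = 0.493
(B ∧ (C ↔ A)) ↔ (B ∧ (A ↔ B)) = 1 − |0.493 − 0.493| = 1 − 0.000 = 1.000
(B ↔ A) ↔ ((B ∧ (C ↔ A)) ↔ (B ∧ (A ↔ B))) = 1 − |0.967 − 1.000| = 1 − 0.033 = 0.967
C ↔ ((B ↔ A) ↔ ((B ∧ (C ↔ A)) ↔ (B ∧ (A ↔ B)))) = 1 − |0.559 − 0.967| = 1 − 0.408 = 0.592

0.592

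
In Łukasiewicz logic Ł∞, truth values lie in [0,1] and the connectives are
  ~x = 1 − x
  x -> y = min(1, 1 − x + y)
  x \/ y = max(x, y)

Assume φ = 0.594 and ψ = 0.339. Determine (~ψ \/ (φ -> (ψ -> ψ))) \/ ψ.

~ψ = 1 − 0.339 = 0.661
ψ -> ψ = min(1, 1 − 0.339 + 0.339) = min(1, 1.000) = 1.000
φ -> (ψ -> ψ) = min(1, 1 − 0.594 + 1.000) = min(1, 1.406) = 1.000
~ψ \/ (φ -> (ψ -> ψ)) = max(0.661, 1.000) = 1.000
(~ψ \/ (φ -> (ψ -> ψ))) \/ ψ = max(1.000, 0.339) = 1.000

1.000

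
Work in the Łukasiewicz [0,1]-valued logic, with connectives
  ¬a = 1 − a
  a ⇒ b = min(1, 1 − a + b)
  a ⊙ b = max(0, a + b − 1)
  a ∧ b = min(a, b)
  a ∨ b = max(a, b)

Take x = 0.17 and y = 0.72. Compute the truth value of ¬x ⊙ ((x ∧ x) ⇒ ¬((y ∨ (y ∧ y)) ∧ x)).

¬x = 1 − 0.17 = 0.83
x ∧ x = min(0.17, 0.17) = 0.17
y ∧ y = min(0.72, 0.72) = 0.72
y ∨ (y ∧ y) = max(0.72, 0.72) = 0.72
(y ∨ (y ∧ y)) ∧ x = min(0.72, 0.17) = 0.17
¬((y ∨ (y ∧ y)) ∧ x) = 1 − 0.17 = 0.83
(x ∧ x) ⇒ ¬((y ∨ (y ∧ y)) ∧ x) = min(1, 1 − 0.17 + 0.83) = min(1, 1.66) = 1.00
¬x ⊙ ((x ∧ x) ⇒ ¬((y ∨ (y ∧ y)) ∧ x)) = max(0, 0.83 + 1.00 − 1) = max(0, 0.83) = 0.83

0.83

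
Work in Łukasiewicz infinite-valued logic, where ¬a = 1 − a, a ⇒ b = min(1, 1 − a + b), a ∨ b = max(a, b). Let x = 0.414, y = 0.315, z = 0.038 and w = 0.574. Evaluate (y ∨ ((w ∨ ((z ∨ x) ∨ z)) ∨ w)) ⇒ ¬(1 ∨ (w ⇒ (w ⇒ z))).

0.426

z ∨ x = max(0.038, 0.414) = 0.414
(z ∨ x) ∨ z = max(0.414, 0.038) = 0.414
w ∨ ((z ∨ x) ∨ z) = max(0.574, 0.414) = 0.574
(w ∨ ((z ∨ x) ∨ z)) ∨ w = max(0.574, 0.574) = 0.574
y ∨ ((w ∨ ((z ∨ x) ∨ z)) ∨ w) = max(0.315, 0.574) = 0.574
w ⇒ z = min(1, 1 − 0.574 + 0.038) = min(1, 0.464) = 0.464
w ⇒ (w ⇒ z) = min(1, 1 − 0.574 + 0.464) = min(1, 0.890) = 0.890
1 ∨ (w ⇒ (w ⇒ z)) = max(1.000, 0.890) = 1.000
¬(1 ∨ (w ⇒ (w ⇒ z))) = 1 − 1.000 = 0.000
(y ∨ ((w ∨ ((z ∨ x) ∨ z)) ∨ w)) ⇒ ¬(1 ∨ (w ⇒ (w ⇒ z))) = min(1, 1 − 0.574 + 0.000) = min(1, 0.426) = 0.426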